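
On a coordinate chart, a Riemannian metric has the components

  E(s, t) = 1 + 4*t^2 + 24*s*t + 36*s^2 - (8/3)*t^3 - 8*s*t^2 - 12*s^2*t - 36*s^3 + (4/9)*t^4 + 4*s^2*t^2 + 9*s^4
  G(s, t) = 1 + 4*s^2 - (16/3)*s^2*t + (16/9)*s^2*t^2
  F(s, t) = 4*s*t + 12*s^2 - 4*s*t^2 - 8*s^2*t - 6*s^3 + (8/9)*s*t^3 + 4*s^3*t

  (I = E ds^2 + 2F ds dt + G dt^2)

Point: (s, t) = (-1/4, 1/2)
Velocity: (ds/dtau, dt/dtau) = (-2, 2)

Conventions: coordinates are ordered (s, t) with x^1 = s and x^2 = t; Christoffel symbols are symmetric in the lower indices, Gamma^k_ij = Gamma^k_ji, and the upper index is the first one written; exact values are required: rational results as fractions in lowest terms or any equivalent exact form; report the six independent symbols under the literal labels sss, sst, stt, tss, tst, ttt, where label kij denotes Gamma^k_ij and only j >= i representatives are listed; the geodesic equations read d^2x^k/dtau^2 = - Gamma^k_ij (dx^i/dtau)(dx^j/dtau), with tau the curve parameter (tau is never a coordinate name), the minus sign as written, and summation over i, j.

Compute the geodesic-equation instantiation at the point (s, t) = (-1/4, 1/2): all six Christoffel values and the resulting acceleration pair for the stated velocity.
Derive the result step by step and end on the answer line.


E = 3985/2304, F = 41/144, G = 10/9 at the point
E_s = -205/16, E_t = -41/18, F_s = -131/36, F_t = -35/48, G_s = -8/9, G_t = -2/9
EG - F^2 = 4241/2304;  g^inv = (2304/4241) * [[10/9, -41/144], [-41/144, 3985/2304]]
first-kind symbols [ij,l] = (1/2)(d_i g_jl + d_j g_il - d_l g_ij): [ss,s] = E_s/2 = -205/32, [ss,t] = F_s - E_t/2 = -5/2, [st,s] = E_t/2 = -41/36, [st,t] = G_s/2 = -4/9, [tt,s] = F_t - G_s/2 = -41/144, [tt,t] = G_t/2 = -1/9
Gamma^s_ij = (G*[ij,s] - F*[ij,t])/(EG - F^2), Gamma^t_ij = (E*[ij,t] - F*[ij,s])/(EG - F^2)
Gamma_sss = -14760/4241, Gamma_sst = -2624/4241, Gamma_stt = -656/4241, Gamma_tss = -5760/4241, Gamma_tst = -1024/4241, Gamma_ttt = -256/4241
d^2s/dtau^2 = -(Gamma_sss*(-2)^2 + 2*Gamma_sst*(-2)*(2) + Gamma_stt*(2)^2) = 40672/4241
d^2t/dtau^2 = -(Gamma_tss*(-2)^2 + 2*Gamma_tst*(-2)*(2) + Gamma_ttt*(2)^2) = 15872/4241

Answer: Gamma_sss = -14760/4241, Gamma_sst = -2624/4241, Gamma_stt = -656/4241, Gamma_tss = -5760/4241, Gamma_tst = -1024/4241, Gamma_ttt = -256/4241; accelerations (d^2s/dtau^2, d^2t/dtau^2) = (40672/4241, 15872/4241)


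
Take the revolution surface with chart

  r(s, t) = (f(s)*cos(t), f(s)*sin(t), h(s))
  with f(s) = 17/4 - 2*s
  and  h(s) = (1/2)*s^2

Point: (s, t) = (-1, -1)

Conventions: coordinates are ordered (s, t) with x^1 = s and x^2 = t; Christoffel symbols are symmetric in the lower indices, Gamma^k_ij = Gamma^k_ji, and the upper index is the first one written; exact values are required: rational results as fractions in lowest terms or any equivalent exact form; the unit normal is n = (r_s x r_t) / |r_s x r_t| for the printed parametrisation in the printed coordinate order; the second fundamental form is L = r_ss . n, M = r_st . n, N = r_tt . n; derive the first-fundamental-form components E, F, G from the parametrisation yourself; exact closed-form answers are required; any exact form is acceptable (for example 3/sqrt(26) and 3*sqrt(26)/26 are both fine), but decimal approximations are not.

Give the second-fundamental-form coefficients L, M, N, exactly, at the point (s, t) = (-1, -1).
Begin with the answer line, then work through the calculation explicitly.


Answer: L = -2*sqrt(5)/5, M = 0, N = -5*sqrt(5)/4

f = 25/4, f' = -2, f'' = 0, h' = -1, h'' = 1
E = 5, F = 0, G = 625/16; answer radicand W^2 = 5
unnormalised second-form numerators: l = -2, m = 0, n = -25/4; L = l/sqrt(5), and similarly M = m/sqrt(W^2), N = n/sqrt(W^2)


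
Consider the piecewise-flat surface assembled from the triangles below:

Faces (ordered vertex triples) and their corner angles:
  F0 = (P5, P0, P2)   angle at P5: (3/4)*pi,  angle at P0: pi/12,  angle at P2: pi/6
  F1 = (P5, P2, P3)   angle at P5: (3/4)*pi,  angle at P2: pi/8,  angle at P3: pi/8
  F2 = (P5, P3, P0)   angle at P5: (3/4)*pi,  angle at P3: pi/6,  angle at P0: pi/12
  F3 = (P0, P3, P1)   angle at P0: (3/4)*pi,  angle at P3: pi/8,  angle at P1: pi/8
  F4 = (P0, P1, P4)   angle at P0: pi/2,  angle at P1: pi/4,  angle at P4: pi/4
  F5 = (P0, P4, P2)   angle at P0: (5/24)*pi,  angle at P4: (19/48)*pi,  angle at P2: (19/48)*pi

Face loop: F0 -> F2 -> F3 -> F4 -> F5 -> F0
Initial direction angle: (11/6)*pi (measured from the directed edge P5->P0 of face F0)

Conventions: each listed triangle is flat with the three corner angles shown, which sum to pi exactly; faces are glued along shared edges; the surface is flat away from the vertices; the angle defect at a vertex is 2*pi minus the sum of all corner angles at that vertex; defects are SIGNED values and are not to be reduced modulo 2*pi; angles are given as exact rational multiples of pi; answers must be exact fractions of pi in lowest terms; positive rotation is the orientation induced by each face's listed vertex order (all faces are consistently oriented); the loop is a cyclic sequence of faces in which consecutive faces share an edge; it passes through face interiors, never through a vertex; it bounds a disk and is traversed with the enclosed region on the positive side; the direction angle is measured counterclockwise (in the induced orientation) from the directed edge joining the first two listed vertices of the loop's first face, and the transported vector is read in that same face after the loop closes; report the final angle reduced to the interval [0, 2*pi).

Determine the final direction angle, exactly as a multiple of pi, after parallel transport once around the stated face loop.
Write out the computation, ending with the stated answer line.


enclosed vertex P0: corner angles sum to (13/8)*pi, defect = 2*pi - (13/8)*pi = (3/8)*pi
by Gauss-Bonnet the loop rotates the vector by the enclosed defect sum (positive orientation, mod 2*pi)
final angle = (11/6)*pi + (3/8)*pi = (5/24)*pi (mod 2*pi)

Answer: final direction angle = (5/24)*pi


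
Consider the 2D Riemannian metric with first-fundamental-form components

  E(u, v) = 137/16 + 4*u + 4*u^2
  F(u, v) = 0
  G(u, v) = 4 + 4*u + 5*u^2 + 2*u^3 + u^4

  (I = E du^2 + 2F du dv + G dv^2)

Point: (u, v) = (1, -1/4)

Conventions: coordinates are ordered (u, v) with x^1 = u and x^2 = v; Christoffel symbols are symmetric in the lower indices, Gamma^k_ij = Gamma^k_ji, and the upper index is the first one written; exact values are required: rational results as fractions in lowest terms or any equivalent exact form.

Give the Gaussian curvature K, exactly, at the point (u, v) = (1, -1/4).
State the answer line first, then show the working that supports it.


Answer: K = -968/70225

E = 265/16, F = 0, G = 16, EG - F^2 = 265 at the point
E_u = 12, E_v = 0, F_u = 0, F_v = 0, G_u = 24, G_v = 0
E_vv = 0, F_uv = 0, G_uu = 34
K follows from Brioschi's formula, (det M1 - det M2)/(EG - F^2)^2.
M1 = [[-E_vv/2 + F_uv - G_uu/2, E_u/2, F_u - E_v/2], [F_v - G_u/2, E, F], [G_v/2, F, G]] = [[-17, 6, 0], [-12, 265/16, 0], [0, 0, 16]]; det M1 = -3353
M2 = [[0, E_v/2, G_u/2], [E_v/2, E, F], [G_u/2, F, G]] = [[0, 0, 12], [0, 265/16, 0], [12, 0, 16]]; det M2 = -2385
det M1 - det M2 = -968; K = -968 / (265)^2 = -968/70225


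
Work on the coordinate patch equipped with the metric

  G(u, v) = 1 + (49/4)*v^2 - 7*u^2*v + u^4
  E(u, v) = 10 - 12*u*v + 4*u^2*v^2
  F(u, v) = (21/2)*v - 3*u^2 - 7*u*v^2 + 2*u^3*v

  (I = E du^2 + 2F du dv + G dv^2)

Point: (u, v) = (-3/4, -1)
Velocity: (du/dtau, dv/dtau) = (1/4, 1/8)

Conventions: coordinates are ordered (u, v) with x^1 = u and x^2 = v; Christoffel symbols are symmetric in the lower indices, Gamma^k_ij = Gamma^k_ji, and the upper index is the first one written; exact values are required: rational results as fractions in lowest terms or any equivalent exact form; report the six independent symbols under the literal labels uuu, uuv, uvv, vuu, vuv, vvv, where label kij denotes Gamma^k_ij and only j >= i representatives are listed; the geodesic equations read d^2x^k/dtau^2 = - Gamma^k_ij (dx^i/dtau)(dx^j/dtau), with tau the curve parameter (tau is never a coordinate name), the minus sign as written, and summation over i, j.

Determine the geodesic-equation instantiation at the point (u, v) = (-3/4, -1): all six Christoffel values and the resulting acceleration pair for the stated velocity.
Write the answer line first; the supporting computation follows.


Answer: Gamma_uuu = 768/5057, Gamma_uuv = 576/5057, Gamma_uvv = 1344/5057, Gamma_vuu = -160/389, Gamma_vuv = -120/389, Gamma_vvv = -280/389; accelerations (d^2u/dtau^2, d^2v/dtau^2) = (-105/5057, 175/3112)

E = 13/4, F = -195/32, G = 4481/256 at the point
E_u = 6, E_v = 9/2, F_u = -47/8, F_v = -27/32, G_u = -195/16, G_v = -455/16
EG - F^2 = 5057/256;  g^inv = (256/5057) * [[4481/256, 195/32], [195/32, 13/4]]
first-kind symbols [ij,l] = (1/2)(d_i g_jl + d_j g_il - d_l g_ij): [uu,u] = E_u/2 = 3, [uu,v] = F_u - E_v/2 = -65/8, [uv,u] = E_v/2 = 9/4, [uv,v] = G_u/2 = -195/32, [vv,u] = F_v - G_u/2 = 21/4, [vv,v] = G_v/2 = -455/32
Gamma^u_ij = (G*[ij,u] - F*[ij,v])/(EG - F^2), Gamma^v_ij = (E*[ij,v] - F*[ij,u])/(EG - F^2)
Gamma_uuu = 768/5057, Gamma_uuv = 576/5057, Gamma_uvv = 1344/5057, Gamma_vuu = -160/389, Gamma_vuv = -120/389, Gamma_vvv = -280/389
d^2u/dtau^2 = -(Gamma_uuu*(1/4)^2 + 2*Gamma_uuv*(1/4)*(1/8) + Gamma_uvv*(1/8)^2) = -105/5057
d^2v/dtau^2 = -(Gamma_vuu*(1/4)^2 + 2*Gamma_vuv*(1/4)*(1/8) + Gamma_vvv*(1/8)^2) = 175/3112


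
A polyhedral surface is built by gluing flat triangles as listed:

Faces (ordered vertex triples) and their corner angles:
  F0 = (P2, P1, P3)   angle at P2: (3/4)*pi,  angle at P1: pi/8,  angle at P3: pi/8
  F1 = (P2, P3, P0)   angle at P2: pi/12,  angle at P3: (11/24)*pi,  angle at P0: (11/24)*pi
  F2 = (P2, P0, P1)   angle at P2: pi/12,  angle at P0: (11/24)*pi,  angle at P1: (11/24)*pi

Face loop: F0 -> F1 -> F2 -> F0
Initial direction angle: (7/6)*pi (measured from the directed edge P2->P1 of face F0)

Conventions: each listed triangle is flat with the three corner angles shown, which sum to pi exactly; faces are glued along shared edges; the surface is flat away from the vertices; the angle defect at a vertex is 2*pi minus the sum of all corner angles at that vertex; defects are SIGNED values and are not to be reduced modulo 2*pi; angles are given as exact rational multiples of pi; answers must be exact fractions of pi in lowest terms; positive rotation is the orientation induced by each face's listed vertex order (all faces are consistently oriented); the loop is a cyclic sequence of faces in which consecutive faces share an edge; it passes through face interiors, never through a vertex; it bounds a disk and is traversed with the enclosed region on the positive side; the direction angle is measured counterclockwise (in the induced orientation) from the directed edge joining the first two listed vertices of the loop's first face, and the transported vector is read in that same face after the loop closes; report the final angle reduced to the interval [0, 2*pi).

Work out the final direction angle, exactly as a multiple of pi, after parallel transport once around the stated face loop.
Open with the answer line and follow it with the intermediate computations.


Answer: final direction angle = pi/4

enclosed vertex P2: corner angles sum to (11/12)*pi, defect = 2*pi - (11/12)*pi = (13/12)*pi
summing the enclosed defects onto the initial angle, mod 2*pi in the induced orientation:
final angle = (7/6)*pi + (13/12)*pi = pi/4 (mod 2*pi)


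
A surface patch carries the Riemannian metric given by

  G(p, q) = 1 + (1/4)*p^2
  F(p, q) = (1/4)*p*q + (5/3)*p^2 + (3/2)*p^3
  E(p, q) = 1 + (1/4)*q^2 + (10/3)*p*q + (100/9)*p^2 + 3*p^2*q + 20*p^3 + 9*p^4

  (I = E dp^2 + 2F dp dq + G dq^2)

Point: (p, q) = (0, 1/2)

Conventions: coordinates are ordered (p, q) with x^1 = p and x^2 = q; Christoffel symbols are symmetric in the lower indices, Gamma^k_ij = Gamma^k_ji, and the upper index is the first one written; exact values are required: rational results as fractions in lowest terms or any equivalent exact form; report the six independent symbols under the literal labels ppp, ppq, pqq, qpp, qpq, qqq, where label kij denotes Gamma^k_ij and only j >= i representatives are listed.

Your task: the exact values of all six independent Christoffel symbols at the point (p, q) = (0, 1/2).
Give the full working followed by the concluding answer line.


E = 17/16, F = 0, G = 1 at the point
E_p = 5/3, E_q = 1/4, F_p = 1/8, F_q = 0, G_p = 0, G_q = 0
EG - F^2 = 17/16;  g^inv = (16/17) * [[1, 0], [0, 17/16]]
first-kind symbols [ij,l] = (1/2)(d_i g_jl + d_j g_il - d_l g_ij): [pp,p] = E_p/2 = 5/6, [pp,q] = F_p - E_q/2 = 0, [pq,p] = E_q/2 = 1/8, [pq,q] = G_p/2 = 0, [qq,p] = F_q - G_p/2 = 0, [qq,q] = G_q/2 = 0
Gamma^p_ij = (G*[ij,p] - F*[ij,q])/(EG - F^2), Gamma^q_ij = (E*[ij,q] - F*[ij,p])/(EG - F^2)

Answer: Gamma_ppp = 40/51, Gamma_ppq = 2/17, Gamma_pqq = 0, Gamma_qpp = 0, Gamma_qpq = 0, Gamma_qqq = 0


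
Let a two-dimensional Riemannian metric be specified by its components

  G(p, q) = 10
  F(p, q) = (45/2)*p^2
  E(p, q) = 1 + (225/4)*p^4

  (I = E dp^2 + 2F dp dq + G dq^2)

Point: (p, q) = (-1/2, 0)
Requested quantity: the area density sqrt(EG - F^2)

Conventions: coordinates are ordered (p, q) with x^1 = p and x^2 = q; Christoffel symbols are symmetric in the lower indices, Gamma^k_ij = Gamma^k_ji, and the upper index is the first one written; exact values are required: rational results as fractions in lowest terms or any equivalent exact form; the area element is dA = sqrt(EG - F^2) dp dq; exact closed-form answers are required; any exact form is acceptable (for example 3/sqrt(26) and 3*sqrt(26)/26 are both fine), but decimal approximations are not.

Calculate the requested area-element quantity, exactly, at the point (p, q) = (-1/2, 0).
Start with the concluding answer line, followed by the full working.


Answer: sqrt(EG - F^2) = sqrt(865)/8

E = 289/64, F = 45/8, G = 10; EG - F^2 = 865/64


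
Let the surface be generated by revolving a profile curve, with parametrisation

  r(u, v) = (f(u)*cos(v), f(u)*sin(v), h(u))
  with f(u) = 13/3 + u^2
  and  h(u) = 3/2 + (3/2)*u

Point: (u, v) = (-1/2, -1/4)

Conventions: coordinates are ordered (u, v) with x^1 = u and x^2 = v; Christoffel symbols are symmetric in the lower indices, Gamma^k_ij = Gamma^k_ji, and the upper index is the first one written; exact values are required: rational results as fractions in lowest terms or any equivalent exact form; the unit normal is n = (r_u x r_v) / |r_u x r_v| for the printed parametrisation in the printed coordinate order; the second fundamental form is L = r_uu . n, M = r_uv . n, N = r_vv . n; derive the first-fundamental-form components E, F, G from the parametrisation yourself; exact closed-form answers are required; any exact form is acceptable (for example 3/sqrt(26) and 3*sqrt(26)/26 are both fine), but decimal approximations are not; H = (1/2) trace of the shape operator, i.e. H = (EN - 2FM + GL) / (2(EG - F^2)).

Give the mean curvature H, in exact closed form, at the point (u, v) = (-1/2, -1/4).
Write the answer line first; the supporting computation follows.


Answer: H = -426*sqrt(13)/9295

f = 55/12, f' = -1, f'' = 2, h' = 3/2, h'' = 0
E = 13/4, F = 0, G = 3025/144; answer radicand W^2 = 13/4
unnormalised second-form numerators: l = -3, m = 0, n = 55/8; L = l/sqrt(13/4), and similarly M = m/sqrt(W^2), N = n/sqrt(W^2)
H = (E*n - 2*F*m + G*l) / (2*(EG - F^2)*sqrt(W^2)); E*n - 2*F*m + G*l = -3905/96, EG - F^2 = 39325/576, so H = (-213/715)/sqrt(13/4)


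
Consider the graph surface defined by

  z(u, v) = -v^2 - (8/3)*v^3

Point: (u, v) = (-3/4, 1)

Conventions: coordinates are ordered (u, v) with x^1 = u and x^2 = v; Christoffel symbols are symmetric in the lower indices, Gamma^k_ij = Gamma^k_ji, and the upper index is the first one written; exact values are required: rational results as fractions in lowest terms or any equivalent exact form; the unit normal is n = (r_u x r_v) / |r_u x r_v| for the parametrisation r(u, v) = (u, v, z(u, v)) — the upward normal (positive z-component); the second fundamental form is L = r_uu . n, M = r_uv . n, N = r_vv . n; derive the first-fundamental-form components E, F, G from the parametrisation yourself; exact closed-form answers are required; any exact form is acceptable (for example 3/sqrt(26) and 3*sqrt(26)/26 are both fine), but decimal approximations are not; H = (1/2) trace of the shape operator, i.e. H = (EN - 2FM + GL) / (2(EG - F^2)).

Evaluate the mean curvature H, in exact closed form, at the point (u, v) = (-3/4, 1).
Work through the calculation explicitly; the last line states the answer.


z_u = 0, z_v = -10, z_uu = 0, z_uv = 0, z_vv = -18
E = 1, F = 0, G = 101; answer radicand W^2 = 101
unnormalised second-form numerators: l = 0, m = 0, n = -18; L = l/sqrt(101), and similarly M = m/sqrt(W^2), N = n/sqrt(W^2)
H = (E*n - 2*F*m + G*l) / (2*(EG - F^2)*sqrt(W^2)); E*n - 2*F*m + G*l = -18, EG - F^2 = 101, so H = (-9/101)/sqrt(101)

Answer: H = -9*sqrt(101)/10201


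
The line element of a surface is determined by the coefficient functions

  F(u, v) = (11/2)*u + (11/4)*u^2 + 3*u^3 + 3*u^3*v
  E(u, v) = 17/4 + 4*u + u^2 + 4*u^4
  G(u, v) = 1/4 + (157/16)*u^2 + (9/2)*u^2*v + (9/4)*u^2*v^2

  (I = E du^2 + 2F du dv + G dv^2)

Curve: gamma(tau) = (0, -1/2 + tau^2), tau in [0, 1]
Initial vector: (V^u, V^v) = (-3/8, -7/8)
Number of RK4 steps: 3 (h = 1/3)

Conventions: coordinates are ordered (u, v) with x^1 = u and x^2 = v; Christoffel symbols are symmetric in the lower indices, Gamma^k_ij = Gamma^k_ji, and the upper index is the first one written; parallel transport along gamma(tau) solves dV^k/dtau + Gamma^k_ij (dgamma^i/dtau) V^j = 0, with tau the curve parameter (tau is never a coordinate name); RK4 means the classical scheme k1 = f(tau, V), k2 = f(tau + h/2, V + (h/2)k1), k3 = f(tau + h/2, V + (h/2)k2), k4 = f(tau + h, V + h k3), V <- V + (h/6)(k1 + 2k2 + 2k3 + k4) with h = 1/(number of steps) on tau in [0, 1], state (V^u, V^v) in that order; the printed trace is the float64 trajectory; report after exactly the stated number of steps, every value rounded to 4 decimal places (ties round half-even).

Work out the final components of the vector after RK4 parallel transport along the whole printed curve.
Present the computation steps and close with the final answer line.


gamma'(tau) = (0, 2*tau); f(tau, V)^k = -Gamma^k_ij(gamma(tau)) gamma'^i(tau) V^j; h = 1/3; intermediate values shown to 6 dp
curve data and Christoffel symbols at the stage parameters:
  tau = 0.000000: gamma = (0.000000, -0.500000), gamma' = (0.000000, 0.000000); Gamma_uuu = 0.470588, Gamma_uuv = 0.000000, Gamma_uvv = 0.000000, Gamma_vuu = 22.000000, Gamma_vuv = 0.000000, Gamma_vvv = 0.000000
  tau = 0.166667: gamma = (0.000000, -0.472222), gamma' = (0.000000, 0.333333); Gamma_uuu = 0.470588, Gamma_uuv = 0.000000, Gamma_uvv = 0.000000, Gamma_vuu = 22.000000, Gamma_vuv = 0.000000, Gamma_vvv = 0.000000
  tau = 0.333333: gamma = (0.000000, -0.388889), gamma' = (0.000000, 0.666667); Gamma_uuu = 0.470588, Gamma_uuv = 0.000000, Gamma_uvv = 0.000000, Gamma_vuu = 22.000000, Gamma_vuv = 0.000000, Gamma_vvv = 0.000000
  tau = 0.500000: gamma = (0.000000, -0.250000), gamma' = (0.000000, 1.000000); Gamma_uuu = 0.470588, Gamma_uuv = 0.000000, Gamma_uvv = 0.000000, Gamma_vuu = 22.000000, Gamma_vuv = 0.000000, Gamma_vvv = 0.000000
  tau = 0.666667: gamma = (0.000000, -0.055556), gamma' = (0.000000, 1.333333); Gamma_uuu = 0.470588, Gamma_uuv = 0.000000, Gamma_uvv = 0.000000, Gamma_vuu = 22.000000, Gamma_vuv = 0.000000, Gamma_vvv = 0.000000
  tau = 0.833333: gamma = (0.000000, 0.194444), gamma' = (0.000000, 1.666667); Gamma_uuu = 0.470588, Gamma_uuv = 0.000000, Gamma_uvv = 0.000000, Gamma_vuu = 22.000000, Gamma_vuv = 0.000000, Gamma_vvv = 0.000000
  tau = 1.000000: gamma = (0.000000, 0.500000), gamma' = (0.000000, 2.000000); Gamma_uuu = 0.470588, Gamma_uuv = 0.000000, Gamma_uvv = 0.000000, Gamma_vuu = 22.000000, Gamma_vuv = 0.000000, Gamma_vvv = 0.000000
step 0: V^u = -0.3750, V^v = -0.8750
step 1: k1 = (0.000000, 0.000000), k2 = (0.000000, 0.000000), k3 = (0.000000, 0.000000), k4 = (0.000000, 0.000000); V <- V + (h/6)(k1 + 2k2 + 2k3 + k4): V^u = -0.3750, V^v = -0.8750
step 2: k1 = (0.000000, 0.000000), k2 = (0.000000, 0.000000), k3 = (0.000000, 0.000000), k4 = (0.000000, 0.000000); V <- V + (h/6)(k1 + 2k2 + 2k3 + k4): V^u = -0.3750, V^v = -0.8750
step 3: k1 = (0.000000, 0.000000), k2 = (0.000000, 0.000000), k3 = (0.000000, 0.000000), k4 = (0.000000, 0.000000); V <- V + (h/6)(k1 + 2k2 + 2k3 + k4): V^u = -0.3750, V^v = -0.8750

Answer: V^u = -0.3750, V^v = -0.8750


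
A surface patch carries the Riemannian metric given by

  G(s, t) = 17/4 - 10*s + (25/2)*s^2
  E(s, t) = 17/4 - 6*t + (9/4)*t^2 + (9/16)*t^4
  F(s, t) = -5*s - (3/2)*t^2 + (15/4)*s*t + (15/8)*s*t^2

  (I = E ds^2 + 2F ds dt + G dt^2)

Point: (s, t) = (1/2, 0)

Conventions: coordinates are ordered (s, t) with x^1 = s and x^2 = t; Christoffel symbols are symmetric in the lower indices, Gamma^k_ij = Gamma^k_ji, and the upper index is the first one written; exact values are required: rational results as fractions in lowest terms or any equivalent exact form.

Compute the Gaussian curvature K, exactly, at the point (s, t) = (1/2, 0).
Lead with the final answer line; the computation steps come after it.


Answer: K = -30608/15129

E = 17/4, F = -5/2, G = 19/8, EG - F^2 = 123/32 at the point
E_s = 0, E_t = -6, F_s = -5, F_t = 15/8, G_s = 5/2, G_t = 0
E_tt = 9/2, F_st = 15/4, G_ss = 25
Brioschi: K = (det M1 - det M2) / (EG - F^2)^2 with the standard first/second-derivative matrices M1, M2.
M1 = [[-E_tt/2 + F_st - G_ss/2, E_s/2, F_s - E_t/2], [F_t - G_s/2, E, F], [G_t/2, F, G]] = [[-11, 0, -2], [5/8, 17/4, -5/2], [0, -5/2, 19/8]]; det M1 = -1253/32
M2 = [[0, E_t/2, G_s/2], [E_t/2, E, F], [G_s/2, F, G]] = [[0, -3, 5/4], [-3, 17/4, -5/2], [5/4, -5/2, 19/8]]; det M2 = -593/64
det M1 - det M2 = -1913/64; K = -1913/64 / (123/32)^2 = -30608/15129


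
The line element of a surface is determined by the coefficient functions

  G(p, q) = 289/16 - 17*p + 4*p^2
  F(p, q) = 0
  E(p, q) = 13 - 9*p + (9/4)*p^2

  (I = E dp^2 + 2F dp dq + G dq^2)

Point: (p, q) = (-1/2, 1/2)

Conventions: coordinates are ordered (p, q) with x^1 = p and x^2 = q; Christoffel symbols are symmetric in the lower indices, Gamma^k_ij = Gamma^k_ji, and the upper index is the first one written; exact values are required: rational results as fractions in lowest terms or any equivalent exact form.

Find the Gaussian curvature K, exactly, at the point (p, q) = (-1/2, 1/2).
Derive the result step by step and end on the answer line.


E = 289/16, F = 0, G = 441/16, EG - F^2 = 127449/256 at the point
E_p = -45/4, E_q = 0, F_p = 0, F_q = 0, G_p = -21, G_q = 0
E_qq = 0, F_pq = 0, G_pp = 8
Brioschi: K = (det M1 - det M2) / (EG - F^2)^2 with the standard first/second-derivative matrices M1, M2.
M1 = [[-E_qq/2 + F_pq - G_pp/2, E_p/2, F_p - E_q/2], [F_q - G_p/2, E, F], [G_q/2, F, G]] = [[-4, -45/8, 0], [21/2, 289/16, 0], [0, 0, 441/16]]; det M1 = -93051/256
M2 = [[0, E_q/2, G_p/2], [E_q/2, E, F], [G_p/2, F, G]] = [[0, 0, -21/2], [0, 289/16, 0], [-21/2, 0, 441/16]]; det M2 = -127449/64
det M1 - det M2 = 416745/256; K = 416745/256 / (127449/256)^2 = 3840/584647

Answer: K = 3840/584647


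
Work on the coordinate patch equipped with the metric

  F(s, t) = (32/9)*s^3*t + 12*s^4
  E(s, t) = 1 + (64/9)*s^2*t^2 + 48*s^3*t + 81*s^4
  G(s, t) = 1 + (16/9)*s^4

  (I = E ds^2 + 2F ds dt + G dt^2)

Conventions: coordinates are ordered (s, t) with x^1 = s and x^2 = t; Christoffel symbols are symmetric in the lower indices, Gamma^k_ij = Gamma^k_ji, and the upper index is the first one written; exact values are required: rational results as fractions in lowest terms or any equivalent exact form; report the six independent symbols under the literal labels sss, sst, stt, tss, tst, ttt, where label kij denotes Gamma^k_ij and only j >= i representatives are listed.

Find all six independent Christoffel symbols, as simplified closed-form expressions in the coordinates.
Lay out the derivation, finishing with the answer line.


E = 1 + (64/9)*s^2*t^2 + 48*s^3*t + 81*s^4; F = (32/9)*s^3*t + 12*s^4; G = 1 + (16/9)*s^4
Gamma^k_ij = (1/2) g^{kl} (d_i g_jl + d_j g_il - d_l g_ij), with g^inv = (1/(EG-F^2)) [[G, -F], [-F, E]]
first partials: E_s = (128/9)*s*t^2 + 144*s^2*t + 324*s^3, E_t = (128/9)*s^2*t + 48*s^3, F_s = (32/3)*s^2*t + 48*s^3, F_t = (32/9)*s^3, G_s = (64/9)*s^3, G_t = 0
D = EG - F^2 = 1 + (64/9)*s^2*t^2 + 48*s^3*t + (745/9)*s^4
expanded: Gamma^s_ss = (G E_s - 2F F_s + F E_t)/(2D), Gamma^s_st = (G E_t - F G_s)/(2D), Gamma^s_tt = (2G F_t - G G_s - F G_t)/(2D), Gamma^t_ss = (2E F_s - E E_t - F E_s)/(2D), Gamma^t_st = (E G_s - F E_t)/(2D), Gamma^t_tt = (E G_t - 2F F_t + F G_s)/(2D); substitute and cancel common factors

Answer: Gamma_sss = (1458*s^3 + 648*s^2*t + 64*s*t^2)/(745*s^4 + 432*s^3*t + 64*s^2*t^2 + 9), Gamma_sst = (216*s^3 + 64*s^2*t)/(745*s^4 + 432*s^3*t + 64*s^2*t^2 + 9), Gamma_stt = 0, Gamma_tss = (216*s^3 + 32*s^2*t)/(745*s^4 + 432*s^3*t + 64*s^2*t^2 + 9), Gamma_tst = 32*s^3/(745*s^4 + 432*s^3*t + 64*s^2*t^2 + 9), Gamma_ttt = 0


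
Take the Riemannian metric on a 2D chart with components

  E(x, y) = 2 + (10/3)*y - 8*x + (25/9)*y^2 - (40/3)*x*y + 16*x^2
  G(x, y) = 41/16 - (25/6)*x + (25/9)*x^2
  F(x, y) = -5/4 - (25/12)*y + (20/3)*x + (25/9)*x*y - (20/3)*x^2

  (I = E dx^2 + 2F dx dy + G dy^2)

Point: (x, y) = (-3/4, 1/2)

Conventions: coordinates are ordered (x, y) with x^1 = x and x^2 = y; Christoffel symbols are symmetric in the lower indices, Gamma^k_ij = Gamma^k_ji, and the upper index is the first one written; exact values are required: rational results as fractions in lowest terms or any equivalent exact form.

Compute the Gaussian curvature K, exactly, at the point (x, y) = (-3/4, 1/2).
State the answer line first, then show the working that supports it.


Answer: K = -900/303601

E = 877/36, F = -145/12, G = 29/4, EG - F^2 = 551/18 at the point
E_x = -116/3, E_y = 145/9, F_x = 325/18, F_y = -25/6, G_x = -25/3, G_y = 0
E_yy = 50/9, F_xy = 25/9, G_xx = 50/9
By Brioschi, K is (det M1 - det M2) divided by (EG - F^2) squared.
M1 = [[-E_yy/2 + F_xy - G_xx/2, E_x/2, F_x - E_y/2], [F_y - G_x/2, E, F], [G_y/2, F, G]] = [[-25/9, -58/3, 10], [0, 877/36, -145/12], [0, -145/12, 29/4]]; det M1 = -13775/162
M2 = [[0, E_y/2, G_x/2], [E_y/2, E, F], [G_x/2, F, G]] = [[0, 145/18, -25/6], [145/18, 877/36, -145/12], [-25/6, -145/12, 29/4]]; det M2 = -13325/162
det M1 - det M2 = -25/9; K = -25/9 / (551/18)^2 = -900/303601


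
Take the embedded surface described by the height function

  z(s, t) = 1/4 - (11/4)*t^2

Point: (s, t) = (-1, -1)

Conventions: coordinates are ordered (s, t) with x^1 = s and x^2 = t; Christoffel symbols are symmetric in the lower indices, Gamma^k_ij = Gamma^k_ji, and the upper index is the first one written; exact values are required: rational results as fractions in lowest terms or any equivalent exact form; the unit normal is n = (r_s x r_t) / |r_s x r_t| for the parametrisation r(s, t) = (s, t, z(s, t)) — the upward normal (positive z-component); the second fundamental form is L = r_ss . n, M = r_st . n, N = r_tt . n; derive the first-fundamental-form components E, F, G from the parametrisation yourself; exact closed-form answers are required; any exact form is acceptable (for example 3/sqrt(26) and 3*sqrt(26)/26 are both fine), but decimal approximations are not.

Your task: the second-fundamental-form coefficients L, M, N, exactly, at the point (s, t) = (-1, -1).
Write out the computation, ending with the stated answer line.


z_s = 0, z_t = 11/2, z_ss = 0, z_st = 0, z_tt = -11/2
E = 1, F = 0, G = 125/4; answer radicand W^2 = 125/4
unnormalised second-form numerators: l = 0, m = 0, n = -11/2; L = l/sqrt(125/4), and similarly M = m/sqrt(W^2), N = n/sqrt(W^2)

Answer: L = 0, M = 0, N = -11*sqrt(5)/25


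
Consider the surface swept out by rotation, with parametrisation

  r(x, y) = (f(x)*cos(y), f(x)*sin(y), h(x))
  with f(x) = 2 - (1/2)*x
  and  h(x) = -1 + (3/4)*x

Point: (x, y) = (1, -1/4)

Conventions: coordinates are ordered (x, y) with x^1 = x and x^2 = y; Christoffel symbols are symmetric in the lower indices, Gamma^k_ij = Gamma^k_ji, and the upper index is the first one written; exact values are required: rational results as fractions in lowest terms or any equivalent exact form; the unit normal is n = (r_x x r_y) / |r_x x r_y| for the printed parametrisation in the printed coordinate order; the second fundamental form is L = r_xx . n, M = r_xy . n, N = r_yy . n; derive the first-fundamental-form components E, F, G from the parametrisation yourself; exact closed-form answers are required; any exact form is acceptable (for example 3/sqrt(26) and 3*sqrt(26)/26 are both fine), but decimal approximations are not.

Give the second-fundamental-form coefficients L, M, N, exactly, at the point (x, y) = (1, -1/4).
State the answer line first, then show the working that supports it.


Answer: L = 0, M = 0, N = 9*sqrt(13)/26

f = 3/2, f' = -1/2, f'' = 0, h' = 3/4, h'' = 0
E = 13/16, F = 0, G = 9/4; answer radicand W^2 = 13/16
unnormalised second-form numerators: l = 0, m = 0, n = 9/8; L = l/sqrt(13/16), and similarly M = m/sqrt(W^2), N = n/sqrt(W^2)


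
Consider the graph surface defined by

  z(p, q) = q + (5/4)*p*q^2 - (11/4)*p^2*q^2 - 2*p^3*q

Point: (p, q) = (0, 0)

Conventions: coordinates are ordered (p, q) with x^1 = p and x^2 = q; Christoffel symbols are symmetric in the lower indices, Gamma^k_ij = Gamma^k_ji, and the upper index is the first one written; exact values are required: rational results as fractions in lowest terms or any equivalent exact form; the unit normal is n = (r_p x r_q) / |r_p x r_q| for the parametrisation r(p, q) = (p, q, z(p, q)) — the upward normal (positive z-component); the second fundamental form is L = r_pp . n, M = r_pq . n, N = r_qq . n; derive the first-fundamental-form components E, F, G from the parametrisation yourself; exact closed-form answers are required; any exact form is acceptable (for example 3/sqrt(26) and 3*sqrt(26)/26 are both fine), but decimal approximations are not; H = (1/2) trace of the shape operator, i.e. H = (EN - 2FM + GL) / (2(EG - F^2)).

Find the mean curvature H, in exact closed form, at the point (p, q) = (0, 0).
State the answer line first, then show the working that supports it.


Answer: H = 0

z_p = 0, z_q = 1, z_pp = 0, z_pq = 0, z_qq = 0
E = 1, F = 0, G = 2; answer radicand W^2 = 2
unnormalised second-form numerators: l = 0, m = 0, n = 0; L = l/sqrt(2), and similarly M = m/sqrt(W^2), N = n/sqrt(W^2)
H = (E*n - 2*F*m + G*l) / (2*(EG - F^2)*sqrt(W^2)); E*n - 2*F*m + G*l = 0, EG - F^2 = 2, so H = (0)/sqrt(2)


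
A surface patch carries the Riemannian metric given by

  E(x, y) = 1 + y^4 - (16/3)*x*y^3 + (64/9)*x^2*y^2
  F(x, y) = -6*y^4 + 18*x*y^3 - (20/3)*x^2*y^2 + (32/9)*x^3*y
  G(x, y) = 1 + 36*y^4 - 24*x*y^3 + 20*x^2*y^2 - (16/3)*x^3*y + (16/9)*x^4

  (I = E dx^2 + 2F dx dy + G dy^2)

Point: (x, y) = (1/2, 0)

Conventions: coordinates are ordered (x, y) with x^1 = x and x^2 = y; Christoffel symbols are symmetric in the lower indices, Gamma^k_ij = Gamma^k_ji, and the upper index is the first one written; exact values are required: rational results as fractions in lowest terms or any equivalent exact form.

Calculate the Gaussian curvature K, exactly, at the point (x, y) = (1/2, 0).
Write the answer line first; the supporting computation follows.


Answer: K = -36/25

E = 1, F = 0, G = 10/9, EG - F^2 = 10/9 at the point
E_x = 0, E_y = 0, F_x = 0, F_y = 4/9, G_x = 8/9, G_y = -2/3
E_yy = 32/9, F_xy = 8/3, G_xx = 16/3
Evaluate Brioschi's two determinant matrices M1, M2 and divide by (EG - F^2)^2.
M1 = [[-E_yy/2 + F_xy - G_xx/2, E_x/2, F_x - E_y/2], [F_y - G_x/2, E, F], [G_y/2, F, G]] = [[-16/9, 0, 0], [0, 1, 0], [-1/3, 0, 10/9]]; det M1 = -160/81
M2 = [[0, E_y/2, G_x/2], [E_y/2, E, F], [G_x/2, F, G]] = [[0, 0, 4/9], [0, 1, 0], [4/9, 0, 10/9]]; det M2 = -16/81
det M1 - det M2 = -16/9; K = -16/9 / (10/9)^2 = -36/25


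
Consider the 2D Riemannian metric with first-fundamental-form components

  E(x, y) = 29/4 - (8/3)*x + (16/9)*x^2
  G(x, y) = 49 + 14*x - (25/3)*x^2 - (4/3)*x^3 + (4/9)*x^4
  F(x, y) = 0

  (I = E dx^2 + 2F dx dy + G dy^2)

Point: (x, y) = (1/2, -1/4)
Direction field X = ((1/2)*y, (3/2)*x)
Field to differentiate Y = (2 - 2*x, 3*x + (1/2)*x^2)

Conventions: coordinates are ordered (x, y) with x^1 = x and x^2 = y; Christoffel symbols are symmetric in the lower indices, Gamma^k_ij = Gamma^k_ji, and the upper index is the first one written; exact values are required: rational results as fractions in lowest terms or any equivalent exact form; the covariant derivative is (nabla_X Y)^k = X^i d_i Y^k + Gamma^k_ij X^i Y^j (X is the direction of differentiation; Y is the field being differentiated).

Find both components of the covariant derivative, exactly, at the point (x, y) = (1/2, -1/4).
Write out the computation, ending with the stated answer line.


E = 229/36, F = 0, G = 484/9 at the point
E_x = -8/9, E_y = 0, F_x = 0, F_y = 0, G_x = 44/9, G_y = 0
EG - F^2 = 27709/81;  g^inv = (81/27709) * [[484/9, 0], [0, 229/36]]
first-kind symbols [ij,l] = (1/2)(d_i g_jl + d_j g_il - d_l g_ij): [xx,x] = E_x/2 = -4/9, [xx,y] = F_x - E_y/2 = 0, [xy,x] = E_y/2 = 0, [xy,y] = G_x/2 = 22/9, [yy,x] = F_y - G_x/2 = -22/9, [yy,y] = G_y/2 = 0
Gamma^x_ij = (G*[ij,x] - F*[ij,y])/(EG - F^2), Gamma^y_ij = (E*[ij,y] - F*[ij,x])/(EG - F^2)
Gamma_xxx = -16/229, Gamma_xxy = 0, Gamma_xyy = -88/229, Gamma_yxx = 0, Gamma_yxy = 1/22, Gamma_yyy = 0
X = (-1/8, 3/4), Y = (1, 13/8) at the point

Answer: (nabla_X Y)^x = -48/229, (nabla_X Y)^y = -581/1408


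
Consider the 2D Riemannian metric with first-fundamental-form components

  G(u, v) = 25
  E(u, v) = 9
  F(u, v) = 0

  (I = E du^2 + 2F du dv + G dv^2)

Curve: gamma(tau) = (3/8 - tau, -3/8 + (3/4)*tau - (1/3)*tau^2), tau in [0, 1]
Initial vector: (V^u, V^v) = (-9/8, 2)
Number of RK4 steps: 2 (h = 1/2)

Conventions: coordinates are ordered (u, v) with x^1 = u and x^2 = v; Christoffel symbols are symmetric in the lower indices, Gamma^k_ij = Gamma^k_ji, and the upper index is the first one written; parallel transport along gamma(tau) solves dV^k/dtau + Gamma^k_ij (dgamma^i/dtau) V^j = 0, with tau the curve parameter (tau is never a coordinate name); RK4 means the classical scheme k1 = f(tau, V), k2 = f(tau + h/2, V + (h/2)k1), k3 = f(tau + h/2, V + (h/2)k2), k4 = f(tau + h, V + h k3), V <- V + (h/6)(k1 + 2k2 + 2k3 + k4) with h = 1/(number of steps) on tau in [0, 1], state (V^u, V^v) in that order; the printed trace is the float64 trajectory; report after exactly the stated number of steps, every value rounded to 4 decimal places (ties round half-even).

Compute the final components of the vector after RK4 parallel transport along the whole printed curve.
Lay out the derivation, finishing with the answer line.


gamma'(tau) = (-1, 3/4 - (2/3)*tau); f(tau, V)^k = -Gamma^k_ij(gamma(tau)) gamma'^i(tau) V^j; h = 1/2; intermediate values shown to 6 dp
curve data and Christoffel symbols at the stage parameters:
  tau = 0.000000: gamma = (0.375000, -0.375000), gamma' = (-1.000000, 0.750000); Gamma_uuu = 0.000000, Gamma_uuv = 0.000000, Gamma_uvv = 0.000000, Gamma_vuu = 0.000000, Gamma_vuv = 0.000000, Gamma_vvv = 0.000000
  tau = 0.250000: gamma = (0.125000, -0.208333), gamma' = (-1.000000, 0.583333); Gamma_uuu = 0.000000, Gamma_uuv = 0.000000, Gamma_uvv = 0.000000, Gamma_vuu = 0.000000, Gamma_vuv = 0.000000, Gamma_vvv = 0.000000
  tau = 0.500000: gamma = (-0.125000, -0.083333), gamma' = (-1.000000, 0.416667); Gamma_uuu = 0.000000, Gamma_uuv = 0.000000, Gamma_uvv = 0.000000, Gamma_vuu = 0.000000, Gamma_vuv = 0.000000, Gamma_vvv = 0.000000
  tau = 0.750000: gamma = (-0.375000, 0.000000), gamma' = (-1.000000, 0.250000); Gamma_uuu = 0.000000, Gamma_uuv = 0.000000, Gamma_uvv = 0.000000, Gamma_vuu = 0.000000, Gamma_vuv = 0.000000, Gamma_vvv = 0.000000
  tau = 1.000000: gamma = (-0.625000, 0.041667), gamma' = (-1.000000, 0.083333); Gamma_uuu = 0.000000, Gamma_uuv = 0.000000, Gamma_uvv = 0.000000, Gamma_vuu = 0.000000, Gamma_vuv = 0.000000, Gamma_vvv = 0.000000
step 0: V^u = -1.1250, V^v = 2.0000
step 1: k1 = (0.000000, 0.000000), k2 = (0.000000, 0.000000), k3 = (0.000000, 0.000000), k4 = (0.000000, 0.000000); V <- V + (h/6)(k1 + 2k2 + 2k3 + k4): V^u = -1.1250, V^v = 2.0000
step 2: k1 = (0.000000, 0.000000), k2 = (0.000000, 0.000000), k3 = (0.000000, 0.000000), k4 = (0.000000, 0.000000); V <- V + (h/6)(k1 + 2k2 + 2k3 + k4): V^u = -1.1250, V^v = 2.0000

Answer: V^u = -1.1250, V^v = 2.0000


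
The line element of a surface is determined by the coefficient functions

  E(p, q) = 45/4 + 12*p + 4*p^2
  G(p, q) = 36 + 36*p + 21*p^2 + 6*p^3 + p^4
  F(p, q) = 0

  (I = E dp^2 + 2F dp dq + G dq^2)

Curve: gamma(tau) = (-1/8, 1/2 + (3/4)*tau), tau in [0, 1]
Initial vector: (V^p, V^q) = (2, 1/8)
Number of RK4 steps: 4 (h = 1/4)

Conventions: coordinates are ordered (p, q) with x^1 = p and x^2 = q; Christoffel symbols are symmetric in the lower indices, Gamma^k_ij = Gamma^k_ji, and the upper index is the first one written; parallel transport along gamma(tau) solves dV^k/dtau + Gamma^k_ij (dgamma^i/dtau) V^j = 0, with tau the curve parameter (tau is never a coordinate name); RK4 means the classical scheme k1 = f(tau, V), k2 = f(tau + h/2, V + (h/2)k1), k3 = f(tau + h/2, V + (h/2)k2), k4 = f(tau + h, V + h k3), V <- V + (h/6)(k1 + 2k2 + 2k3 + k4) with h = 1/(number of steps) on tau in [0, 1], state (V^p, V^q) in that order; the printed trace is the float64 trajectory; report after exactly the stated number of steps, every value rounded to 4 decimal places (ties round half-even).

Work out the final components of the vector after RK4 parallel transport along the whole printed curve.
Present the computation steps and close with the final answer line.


gamma'(tau) = (0, 3/4); f(tau, V)^k = -Gamma^k_ij(gamma(tau)) gamma'^i(tau) V^j; h = 1/4; intermediate values shown to 6 dp
curve data and Christoffel symbols at the stage parameters:
  tau = 0.000000: gamma = (-0.125000, 0.500000), gamma' = (0.000000, 0.750000); Gamma_ppp = 0.560510, Gamma_ppq = 0.000000, Gamma_pqq = -1.580812, Gamma_qpp = 0.000000, Gamma_qpq = 0.487535, Gamma_qqq = 0.000000
  tau = 0.125000: gamma = (-0.125000, 0.593750), gamma' = (0.000000, 0.750000); Gamma_ppp = 0.560510, Gamma_ppq = 0.000000, Gamma_pqq = -1.580812, Gamma_qpp = 0.000000, Gamma_qpq = 0.487535, Gamma_qqq = 0.000000
  tau = 0.250000: gamma = (-0.125000, 0.687500), gamma' = (0.000000, 0.750000); Gamma_ppp = 0.560510, Gamma_ppq = 0.000000, Gamma_pqq = -1.580812, Gamma_qpp = 0.000000, Gamma_qpq = 0.487535, Gamma_qqq = 0.000000
  tau = 0.375000: gamma = (-0.125000, 0.781250), gamma' = (0.000000, 0.750000); Gamma_ppp = 0.560510, Gamma_ppq = 0.000000, Gamma_pqq = -1.580812, Gamma_qpp = 0.000000, Gamma_qpq = 0.487535, Gamma_qqq = 0.000000
  tau = 0.500000: gamma = (-0.125000, 0.875000), gamma' = (0.000000, 0.750000); Gamma_ppp = 0.560510, Gamma_ppq = 0.000000, Gamma_pqq = -1.580812, Gamma_qpp = 0.000000, Gamma_qpq = 0.487535, Gamma_qqq = 0.000000
  tau = 0.625000: gamma = (-0.125000, 0.968750), gamma' = (0.000000, 0.750000); Gamma_ppp = 0.560510, Gamma_ppq = 0.000000, Gamma_pqq = -1.580812, Gamma_qpp = 0.000000, Gamma_qpq = 0.487535, Gamma_qqq = 0.000000
  tau = 0.750000: gamma = (-0.125000, 1.062500), gamma' = (0.000000, 0.750000); Gamma_ppp = 0.560510, Gamma_ppq = 0.000000, Gamma_pqq = -1.580812, Gamma_qpp = 0.000000, Gamma_qpq = 0.487535, Gamma_qqq = 0.000000
  tau = 0.875000: gamma = (-0.125000, 1.156250), gamma' = (0.000000, 0.750000); Gamma_ppp = 0.560510, Gamma_ppq = 0.000000, Gamma_pqq = -1.580812, Gamma_qpp = 0.000000, Gamma_qpq = 0.487535, Gamma_qqq = 0.000000
  tau = 1.000000: gamma = (-0.125000, 1.250000), gamma' = (0.000000, 0.750000); Gamma_ppp = 0.560510, Gamma_ppq = 0.000000, Gamma_pqq = -1.580812, Gamma_qpp = 0.000000, Gamma_qpq = 0.487535, Gamma_qqq = 0.000000
step 0: V^p = 2.0000, V^q = 0.1250
step 1: k1 = (0.148201, -0.731302), k2 = (0.039821, -0.738076), k3 = (0.038817, -0.733122), k4 = (-0.069098, -0.734850); V <- V + (h/6)(k1 + 2k2 + 2k3 + k4): V^p = 2.0098, V^q = -0.0587
step 2: k1 = (-0.069583, -0.734903), k2 = (-0.178496, -0.731723), k3 = (-0.178025, -0.726745), k4 = (-0.284992, -0.718630); V <- V + (h/6)(k1 + 2k2 + 2k3 + k4): V^p = 1.9654, V^q = -0.2408
step 3: k1 = (-0.285486, -0.718638), k2 = (-0.391989, -0.705589), k3 = (-0.390055, -0.700721), k4 = (-0.493181, -0.682982); V <- V + (h/6)(k1 + 2k2 + 2k3 + k4): V^p = 1.8678, V^q = -0.4164
step 4: k1 = (-0.493671, -0.682945), k2 = (-0.594884, -0.660381), k3 = (-0.591540, -0.655755), k4 = (-0.688038, -0.628870); V <- V + (h/6)(k1 + 2k2 + 2k3 + k4): V^p = 1.7196, V^q = -0.5807

Answer: V^p = 1.7196, V^q = -0.5807
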